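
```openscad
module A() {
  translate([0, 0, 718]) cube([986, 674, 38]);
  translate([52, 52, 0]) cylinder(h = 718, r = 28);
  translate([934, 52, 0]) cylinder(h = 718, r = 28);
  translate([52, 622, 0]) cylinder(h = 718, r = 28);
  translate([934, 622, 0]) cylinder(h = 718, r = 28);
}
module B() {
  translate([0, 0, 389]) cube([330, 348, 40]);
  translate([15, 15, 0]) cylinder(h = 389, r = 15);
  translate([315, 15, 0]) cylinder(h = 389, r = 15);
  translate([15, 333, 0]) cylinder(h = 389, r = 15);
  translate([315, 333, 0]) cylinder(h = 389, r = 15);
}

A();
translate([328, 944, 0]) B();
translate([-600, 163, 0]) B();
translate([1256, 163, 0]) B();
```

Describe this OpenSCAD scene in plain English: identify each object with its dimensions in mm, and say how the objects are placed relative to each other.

A is a table: top 986 mm (x) × 674 mm (y), 38 mm thick, upper face at z = 756 mm, on four round legs of 56 mm diameter, each leg's bounding box inset 24 mm from the nearest pair of top edges, running from z = 0 to the bottom of the top.

B is a four-legged stool. The seat is a 330×348×40 mm slab whose top surface is at z = 429 mm; four round legs, each 30 mm in diameter, run from the floor (z = 0) to the underside of the seat, each leg's axis is inset half a diameter from the nearest pair of seat edges (so the leg's bounding box is flush with the corner).

Three stools sit around the table at the +y, −x, +x sides.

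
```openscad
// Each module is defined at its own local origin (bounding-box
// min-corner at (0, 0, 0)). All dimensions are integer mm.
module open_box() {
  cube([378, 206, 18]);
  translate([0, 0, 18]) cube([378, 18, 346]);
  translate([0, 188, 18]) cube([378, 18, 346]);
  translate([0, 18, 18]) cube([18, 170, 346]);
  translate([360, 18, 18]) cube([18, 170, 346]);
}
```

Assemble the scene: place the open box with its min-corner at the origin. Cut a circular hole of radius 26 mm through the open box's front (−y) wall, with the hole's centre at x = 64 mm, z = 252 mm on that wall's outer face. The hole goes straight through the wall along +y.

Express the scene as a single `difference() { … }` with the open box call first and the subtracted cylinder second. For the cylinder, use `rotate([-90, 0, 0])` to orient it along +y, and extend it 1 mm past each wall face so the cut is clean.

difference() {
  open_box();
  translate([64, -1, 252]) rotate([-90, 0, 0]) cylinder(h = 20, r = 26);
}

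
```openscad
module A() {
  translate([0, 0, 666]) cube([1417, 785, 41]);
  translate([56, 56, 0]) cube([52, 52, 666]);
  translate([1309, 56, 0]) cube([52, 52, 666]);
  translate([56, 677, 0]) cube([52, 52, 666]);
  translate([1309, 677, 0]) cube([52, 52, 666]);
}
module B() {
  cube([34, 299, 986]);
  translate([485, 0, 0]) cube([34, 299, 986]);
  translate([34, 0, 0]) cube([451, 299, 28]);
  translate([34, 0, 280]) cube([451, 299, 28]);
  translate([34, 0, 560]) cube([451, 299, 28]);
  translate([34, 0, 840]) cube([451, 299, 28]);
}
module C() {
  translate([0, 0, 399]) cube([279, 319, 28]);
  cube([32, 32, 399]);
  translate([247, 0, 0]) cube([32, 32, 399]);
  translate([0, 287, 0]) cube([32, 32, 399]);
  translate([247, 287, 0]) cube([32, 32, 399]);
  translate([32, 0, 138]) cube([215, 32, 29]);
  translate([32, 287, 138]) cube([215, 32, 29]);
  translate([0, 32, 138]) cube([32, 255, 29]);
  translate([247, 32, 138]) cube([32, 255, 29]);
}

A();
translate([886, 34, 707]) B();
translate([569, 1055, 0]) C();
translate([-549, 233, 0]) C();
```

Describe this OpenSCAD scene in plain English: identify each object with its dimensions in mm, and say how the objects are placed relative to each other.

A is a table with a 1417×785 mm rectangular top, 41 mm thick, top surface at z = 707 mm, supported by four 52×52 mm square legs, each inset 56 mm from the nearest pair of top edges, running from the floor.

B is an open bookshelf. Two side panels, each 34 mm thick, 299 mm deep and 986 mm tall, stand 519 mm apart (outside-to-outside). Between them sit 4 shelves, each 28 mm thick and 299 mm deep, spanning the full gap between the sides. The bottom shelf rests on the floor (its underside at z = 0) and the clear gap between one shelf's top and the next shelf's underside is 252 mm.

C is a four-legged stool. The seat is a 279×319×28 mm slab whose top surface is at z = 427 mm; four square legs, each 32×32 mm in cross-section, run from the floor (z = 0) to the underside of the seat, each flush with a corner of the seat. Four stretchers, 32 mm wide and 29 mm tall, connect adjacent legs with their undersides at z = 138 mm, each running between the inner faces of the legs it joins and aligned with the legs' outer faces on the other axis.

The bookshelf is on top of the table. Two stools sit around the table at the +y, −x sides.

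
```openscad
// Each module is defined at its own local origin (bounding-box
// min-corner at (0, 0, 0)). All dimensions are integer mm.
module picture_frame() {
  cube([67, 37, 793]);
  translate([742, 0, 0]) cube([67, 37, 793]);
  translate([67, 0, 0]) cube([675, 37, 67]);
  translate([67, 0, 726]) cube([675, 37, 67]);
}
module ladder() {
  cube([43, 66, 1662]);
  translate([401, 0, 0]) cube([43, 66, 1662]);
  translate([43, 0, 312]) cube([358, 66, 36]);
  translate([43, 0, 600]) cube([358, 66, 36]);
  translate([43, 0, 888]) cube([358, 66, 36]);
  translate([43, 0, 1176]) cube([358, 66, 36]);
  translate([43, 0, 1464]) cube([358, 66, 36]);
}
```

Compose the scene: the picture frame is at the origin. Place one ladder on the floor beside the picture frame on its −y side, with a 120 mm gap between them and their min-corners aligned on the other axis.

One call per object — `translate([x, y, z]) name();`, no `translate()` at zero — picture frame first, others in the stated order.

picture_frame();
translate([0, -186, 0]) ladder();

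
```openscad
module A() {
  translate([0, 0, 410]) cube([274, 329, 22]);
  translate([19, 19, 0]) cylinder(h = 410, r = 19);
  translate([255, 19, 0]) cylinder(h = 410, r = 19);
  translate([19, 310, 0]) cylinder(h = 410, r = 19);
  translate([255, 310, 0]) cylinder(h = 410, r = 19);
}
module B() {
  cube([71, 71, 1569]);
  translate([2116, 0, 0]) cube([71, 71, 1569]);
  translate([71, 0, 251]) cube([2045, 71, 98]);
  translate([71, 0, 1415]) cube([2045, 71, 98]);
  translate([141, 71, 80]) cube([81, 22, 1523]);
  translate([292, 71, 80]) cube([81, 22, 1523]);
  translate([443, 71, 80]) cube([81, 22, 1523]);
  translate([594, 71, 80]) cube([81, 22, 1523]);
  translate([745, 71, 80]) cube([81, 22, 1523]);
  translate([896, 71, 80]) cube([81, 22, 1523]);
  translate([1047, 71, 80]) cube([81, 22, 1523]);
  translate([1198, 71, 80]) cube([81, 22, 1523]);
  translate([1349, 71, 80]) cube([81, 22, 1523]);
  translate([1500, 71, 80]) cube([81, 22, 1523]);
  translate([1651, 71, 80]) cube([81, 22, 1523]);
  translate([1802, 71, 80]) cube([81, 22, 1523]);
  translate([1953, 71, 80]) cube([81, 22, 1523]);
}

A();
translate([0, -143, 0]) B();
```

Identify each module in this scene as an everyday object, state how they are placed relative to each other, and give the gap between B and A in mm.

A is a stool. B is a fence section. The fence section is on the floor beside the stool on its −y side. The gap between the fence section and the stool is 50 mm.

The fence section's nearest face is 50 mm from the stool's −y face.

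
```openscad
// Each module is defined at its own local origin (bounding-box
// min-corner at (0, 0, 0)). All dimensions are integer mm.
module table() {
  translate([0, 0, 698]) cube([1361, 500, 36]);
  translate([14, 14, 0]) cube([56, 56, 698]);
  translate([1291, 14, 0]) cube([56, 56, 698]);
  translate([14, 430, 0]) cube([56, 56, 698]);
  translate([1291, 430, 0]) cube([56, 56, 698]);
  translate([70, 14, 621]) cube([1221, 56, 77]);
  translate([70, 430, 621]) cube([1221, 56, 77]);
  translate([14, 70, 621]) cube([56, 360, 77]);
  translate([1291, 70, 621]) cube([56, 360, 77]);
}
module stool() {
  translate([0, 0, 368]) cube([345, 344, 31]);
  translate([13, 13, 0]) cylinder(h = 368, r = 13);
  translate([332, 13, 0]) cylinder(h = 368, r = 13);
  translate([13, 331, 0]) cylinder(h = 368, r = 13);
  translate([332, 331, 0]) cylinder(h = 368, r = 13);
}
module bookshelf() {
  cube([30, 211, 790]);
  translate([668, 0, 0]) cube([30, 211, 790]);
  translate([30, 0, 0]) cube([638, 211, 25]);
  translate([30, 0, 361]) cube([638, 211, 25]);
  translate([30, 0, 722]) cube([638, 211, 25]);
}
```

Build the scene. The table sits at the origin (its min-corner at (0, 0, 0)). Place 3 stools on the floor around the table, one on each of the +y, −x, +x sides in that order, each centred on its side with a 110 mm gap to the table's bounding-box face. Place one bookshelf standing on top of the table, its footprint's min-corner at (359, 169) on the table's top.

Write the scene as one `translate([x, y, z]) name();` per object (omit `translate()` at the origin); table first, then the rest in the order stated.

table();
translate([508, 610, 0]) stool();
translate([-455, 78, 0]) stool();
translate([1471, 78, 0]) stool();
translate([359, 169, 734]) bookshelf();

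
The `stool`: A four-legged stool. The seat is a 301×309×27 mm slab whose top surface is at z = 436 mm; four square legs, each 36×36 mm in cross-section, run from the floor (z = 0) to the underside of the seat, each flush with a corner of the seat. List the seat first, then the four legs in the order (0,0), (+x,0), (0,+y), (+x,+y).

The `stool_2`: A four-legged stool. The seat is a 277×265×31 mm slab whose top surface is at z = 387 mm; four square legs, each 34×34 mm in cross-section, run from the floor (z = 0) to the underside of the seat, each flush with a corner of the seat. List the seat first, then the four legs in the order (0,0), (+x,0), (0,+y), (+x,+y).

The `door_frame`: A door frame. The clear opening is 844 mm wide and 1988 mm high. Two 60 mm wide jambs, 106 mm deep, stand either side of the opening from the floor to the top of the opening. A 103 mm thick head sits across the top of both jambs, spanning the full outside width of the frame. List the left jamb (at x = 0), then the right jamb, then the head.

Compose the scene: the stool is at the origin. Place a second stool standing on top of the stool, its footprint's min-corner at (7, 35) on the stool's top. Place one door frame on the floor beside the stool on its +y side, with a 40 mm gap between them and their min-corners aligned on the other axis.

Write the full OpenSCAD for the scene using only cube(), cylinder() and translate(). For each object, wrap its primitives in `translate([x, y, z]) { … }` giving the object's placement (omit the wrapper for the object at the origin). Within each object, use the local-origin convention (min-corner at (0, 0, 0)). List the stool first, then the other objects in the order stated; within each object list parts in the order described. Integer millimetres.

translate([0, 0, 409]) cube([301, 309, 27]);
cube([36, 36, 409]);
translate([265, 0, 0]) cube([36, 36, 409]);
translate([0, 273, 0]) cube([36, 36, 409]);
translate([265, 273, 0]) cube([36, 36, 409]);
translate([7, 35, 436]) {
  translate([0, 0, 356]) cube([277, 265, 31]);
  cube([34, 34, 356]);
  translate([243, 0, 0]) cube([34, 34, 356]);
  translate([0, 231, 0]) cube([34, 34, 356]);
  translate([243, 231, 0]) cube([34, 34, 356]);
}
translate([0, 349, 0]) {
  cube([60, 106, 1988]);
  translate([904, 0, 0]) cube([60, 106, 1988]);
  translate([0, 0, 1988]) cube([964, 106, 103]);
}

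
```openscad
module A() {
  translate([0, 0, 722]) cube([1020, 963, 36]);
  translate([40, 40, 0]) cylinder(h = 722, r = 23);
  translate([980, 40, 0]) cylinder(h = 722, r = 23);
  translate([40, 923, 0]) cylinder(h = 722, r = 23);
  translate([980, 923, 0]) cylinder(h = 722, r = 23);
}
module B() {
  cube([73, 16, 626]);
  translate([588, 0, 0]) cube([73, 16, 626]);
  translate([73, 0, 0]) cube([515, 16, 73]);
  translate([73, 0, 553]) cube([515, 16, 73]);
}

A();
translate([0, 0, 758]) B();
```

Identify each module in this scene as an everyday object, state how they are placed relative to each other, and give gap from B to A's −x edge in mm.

The picture frame's min-x is at 0; the table's min-x is 0; gap = 0 mm.

A is a table. B is a picture frame. The picture frame is on top of the table. The gap from the picture frame to the table's −x edge is 0 mm.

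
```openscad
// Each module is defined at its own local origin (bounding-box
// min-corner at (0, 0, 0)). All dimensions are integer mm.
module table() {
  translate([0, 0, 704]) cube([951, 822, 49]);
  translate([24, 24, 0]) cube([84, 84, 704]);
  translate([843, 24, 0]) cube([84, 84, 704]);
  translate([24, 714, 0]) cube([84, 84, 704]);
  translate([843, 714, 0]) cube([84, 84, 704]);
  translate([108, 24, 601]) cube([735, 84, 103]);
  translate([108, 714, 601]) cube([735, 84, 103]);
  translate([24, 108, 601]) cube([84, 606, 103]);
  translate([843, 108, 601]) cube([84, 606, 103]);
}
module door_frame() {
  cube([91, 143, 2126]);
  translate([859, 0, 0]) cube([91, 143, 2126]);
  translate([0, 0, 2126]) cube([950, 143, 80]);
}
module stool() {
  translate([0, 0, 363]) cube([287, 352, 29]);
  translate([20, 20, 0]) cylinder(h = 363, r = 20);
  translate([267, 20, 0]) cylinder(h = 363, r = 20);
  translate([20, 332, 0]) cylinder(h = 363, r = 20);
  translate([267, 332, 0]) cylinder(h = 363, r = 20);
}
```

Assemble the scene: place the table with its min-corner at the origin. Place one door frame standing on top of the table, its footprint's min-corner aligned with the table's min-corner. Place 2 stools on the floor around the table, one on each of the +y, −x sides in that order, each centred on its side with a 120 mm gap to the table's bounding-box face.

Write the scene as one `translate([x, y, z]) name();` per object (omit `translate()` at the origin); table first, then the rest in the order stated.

table();
translate([0, 0, 753]) door_frame();
translate([332, 942, 0]) stool();
translate([-407, 235, 0]) stool();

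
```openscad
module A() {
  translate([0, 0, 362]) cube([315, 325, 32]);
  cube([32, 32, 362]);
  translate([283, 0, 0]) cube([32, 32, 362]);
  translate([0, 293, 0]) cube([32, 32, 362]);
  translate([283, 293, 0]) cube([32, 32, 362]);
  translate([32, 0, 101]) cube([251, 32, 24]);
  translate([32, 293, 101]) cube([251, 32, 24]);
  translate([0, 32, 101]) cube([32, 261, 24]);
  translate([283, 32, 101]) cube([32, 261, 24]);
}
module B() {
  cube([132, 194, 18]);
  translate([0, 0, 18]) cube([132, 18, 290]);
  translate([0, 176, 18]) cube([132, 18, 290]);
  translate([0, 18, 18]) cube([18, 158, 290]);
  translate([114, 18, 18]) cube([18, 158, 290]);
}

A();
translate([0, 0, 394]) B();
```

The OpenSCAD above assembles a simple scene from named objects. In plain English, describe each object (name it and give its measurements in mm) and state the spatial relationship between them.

A is a four-legged stool. The seat is a 315×325×32 mm slab whose top surface is at z = 394 mm; four square legs, each 32×32 mm in cross-section, run from the floor (z = 0) to the underside of the seat, each flush with a corner of the seat. Four stretchers, 32 mm wide and 24 mm tall, connect adjacent legs with their undersides at z = 101 mm, each running between the inner faces of the legs it joins and aligned with the legs' outer faces on the other axis.

B is an open storage box with external size 132×194×308 mm and wall thickness 18 mm (the base is also 18 mm thick). The base covers the whole footprint; the four walls stand on the base, with the y-facing walls full-width and the x-facing walls fitting between their inner faces.

The open box is on top of the stool.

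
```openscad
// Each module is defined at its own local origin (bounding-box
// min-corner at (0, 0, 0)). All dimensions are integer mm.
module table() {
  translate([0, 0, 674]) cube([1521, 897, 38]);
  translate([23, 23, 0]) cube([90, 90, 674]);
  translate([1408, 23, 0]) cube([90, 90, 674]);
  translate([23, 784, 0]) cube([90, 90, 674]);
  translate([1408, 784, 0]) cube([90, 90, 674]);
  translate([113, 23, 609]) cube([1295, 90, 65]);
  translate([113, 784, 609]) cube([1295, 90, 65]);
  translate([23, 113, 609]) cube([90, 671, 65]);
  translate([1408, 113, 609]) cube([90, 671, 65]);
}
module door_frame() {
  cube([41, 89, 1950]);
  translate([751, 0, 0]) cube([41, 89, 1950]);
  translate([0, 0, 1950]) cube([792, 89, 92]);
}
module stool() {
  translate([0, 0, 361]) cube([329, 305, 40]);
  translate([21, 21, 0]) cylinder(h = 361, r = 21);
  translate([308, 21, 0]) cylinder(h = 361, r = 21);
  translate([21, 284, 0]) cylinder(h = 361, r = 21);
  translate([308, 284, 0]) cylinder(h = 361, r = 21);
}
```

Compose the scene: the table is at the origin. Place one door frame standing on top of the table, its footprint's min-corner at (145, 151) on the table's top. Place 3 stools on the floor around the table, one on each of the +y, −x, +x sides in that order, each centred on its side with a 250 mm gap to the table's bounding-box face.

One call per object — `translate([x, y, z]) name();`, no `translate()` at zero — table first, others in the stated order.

table();
translate([145, 151, 712]) door_frame();
translate([596, 1147, 0]) stool();
translate([-579, 296, 0]) stool();
translate([1771, 296, 0]) stool();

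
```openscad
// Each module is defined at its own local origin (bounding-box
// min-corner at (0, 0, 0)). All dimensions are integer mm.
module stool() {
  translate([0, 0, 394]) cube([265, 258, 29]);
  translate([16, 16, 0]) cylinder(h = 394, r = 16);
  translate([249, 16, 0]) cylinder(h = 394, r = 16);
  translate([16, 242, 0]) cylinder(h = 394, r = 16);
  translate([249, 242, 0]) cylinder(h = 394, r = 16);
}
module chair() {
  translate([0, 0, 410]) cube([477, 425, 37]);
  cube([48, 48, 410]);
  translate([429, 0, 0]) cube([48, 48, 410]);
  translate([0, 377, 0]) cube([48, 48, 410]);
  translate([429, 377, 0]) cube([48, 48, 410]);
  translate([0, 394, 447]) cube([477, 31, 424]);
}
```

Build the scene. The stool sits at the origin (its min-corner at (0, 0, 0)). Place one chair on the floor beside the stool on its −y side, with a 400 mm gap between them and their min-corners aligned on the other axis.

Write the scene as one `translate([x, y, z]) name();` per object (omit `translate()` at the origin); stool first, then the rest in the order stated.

stool();
translate([0, -825, 0]) chair();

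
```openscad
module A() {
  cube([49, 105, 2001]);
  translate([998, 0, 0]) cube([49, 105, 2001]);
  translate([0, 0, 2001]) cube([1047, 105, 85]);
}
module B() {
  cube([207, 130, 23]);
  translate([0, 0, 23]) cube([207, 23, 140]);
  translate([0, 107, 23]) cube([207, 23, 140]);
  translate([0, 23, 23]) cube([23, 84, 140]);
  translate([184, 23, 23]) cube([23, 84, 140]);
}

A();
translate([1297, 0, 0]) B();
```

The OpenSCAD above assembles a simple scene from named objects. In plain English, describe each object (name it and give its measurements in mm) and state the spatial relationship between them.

A is a rectangular door frame: two vertical jambs of 49×105 mm section, 2001 mm tall, with a clear opening 949 mm wide between their inner faces. A header 85 mm tall and 105 mm deep lies on top of the jambs and spans the full outside width.

B is an open-topped rectangular box: outside dimensions 207×130×163 mm, with a uniform wall and base thickness of 23 mm. The base is a full 207×130 slab on the floor; four walls sit on top of the base. The front and back walls (the −y and +y sides) span the full width; the two side walls fit between them.

The open box is on the floor beside the door frame on its +x side.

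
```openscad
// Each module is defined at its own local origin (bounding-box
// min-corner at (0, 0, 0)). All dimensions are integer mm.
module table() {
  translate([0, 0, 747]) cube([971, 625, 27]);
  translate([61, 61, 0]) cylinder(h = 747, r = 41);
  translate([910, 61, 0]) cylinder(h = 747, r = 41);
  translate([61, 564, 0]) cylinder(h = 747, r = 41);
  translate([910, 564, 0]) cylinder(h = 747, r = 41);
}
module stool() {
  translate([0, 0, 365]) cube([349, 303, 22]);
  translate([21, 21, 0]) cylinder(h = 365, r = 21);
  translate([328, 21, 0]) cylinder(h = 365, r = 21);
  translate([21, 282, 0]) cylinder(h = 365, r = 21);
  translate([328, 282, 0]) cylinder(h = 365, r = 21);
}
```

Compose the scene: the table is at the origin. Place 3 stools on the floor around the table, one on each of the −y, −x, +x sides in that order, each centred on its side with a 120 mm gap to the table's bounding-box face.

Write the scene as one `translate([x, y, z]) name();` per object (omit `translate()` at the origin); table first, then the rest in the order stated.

table();
translate([311, -423, 0]) stool();
translate([-469, 161, 0]) stool();
translate([1091, 161, 0]) stool();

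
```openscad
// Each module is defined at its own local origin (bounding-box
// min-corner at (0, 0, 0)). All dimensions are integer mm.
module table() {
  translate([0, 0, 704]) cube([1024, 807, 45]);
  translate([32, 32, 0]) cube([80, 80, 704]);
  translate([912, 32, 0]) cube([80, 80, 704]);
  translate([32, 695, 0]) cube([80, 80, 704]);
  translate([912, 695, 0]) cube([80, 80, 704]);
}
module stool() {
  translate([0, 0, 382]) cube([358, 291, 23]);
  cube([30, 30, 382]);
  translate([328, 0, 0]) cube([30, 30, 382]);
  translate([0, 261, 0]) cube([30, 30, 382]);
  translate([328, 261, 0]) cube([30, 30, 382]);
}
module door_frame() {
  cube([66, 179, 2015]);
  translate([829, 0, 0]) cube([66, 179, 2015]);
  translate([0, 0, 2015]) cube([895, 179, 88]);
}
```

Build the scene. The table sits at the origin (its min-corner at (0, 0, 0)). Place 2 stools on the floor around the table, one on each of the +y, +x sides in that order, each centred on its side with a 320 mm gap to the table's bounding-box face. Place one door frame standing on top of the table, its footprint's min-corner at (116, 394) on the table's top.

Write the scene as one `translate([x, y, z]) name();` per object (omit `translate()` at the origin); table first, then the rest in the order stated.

table();
translate([333, 1127, 0]) stool();
translate([1344, 258, 0]) stool();
translate([116, 394, 749]) door_frame();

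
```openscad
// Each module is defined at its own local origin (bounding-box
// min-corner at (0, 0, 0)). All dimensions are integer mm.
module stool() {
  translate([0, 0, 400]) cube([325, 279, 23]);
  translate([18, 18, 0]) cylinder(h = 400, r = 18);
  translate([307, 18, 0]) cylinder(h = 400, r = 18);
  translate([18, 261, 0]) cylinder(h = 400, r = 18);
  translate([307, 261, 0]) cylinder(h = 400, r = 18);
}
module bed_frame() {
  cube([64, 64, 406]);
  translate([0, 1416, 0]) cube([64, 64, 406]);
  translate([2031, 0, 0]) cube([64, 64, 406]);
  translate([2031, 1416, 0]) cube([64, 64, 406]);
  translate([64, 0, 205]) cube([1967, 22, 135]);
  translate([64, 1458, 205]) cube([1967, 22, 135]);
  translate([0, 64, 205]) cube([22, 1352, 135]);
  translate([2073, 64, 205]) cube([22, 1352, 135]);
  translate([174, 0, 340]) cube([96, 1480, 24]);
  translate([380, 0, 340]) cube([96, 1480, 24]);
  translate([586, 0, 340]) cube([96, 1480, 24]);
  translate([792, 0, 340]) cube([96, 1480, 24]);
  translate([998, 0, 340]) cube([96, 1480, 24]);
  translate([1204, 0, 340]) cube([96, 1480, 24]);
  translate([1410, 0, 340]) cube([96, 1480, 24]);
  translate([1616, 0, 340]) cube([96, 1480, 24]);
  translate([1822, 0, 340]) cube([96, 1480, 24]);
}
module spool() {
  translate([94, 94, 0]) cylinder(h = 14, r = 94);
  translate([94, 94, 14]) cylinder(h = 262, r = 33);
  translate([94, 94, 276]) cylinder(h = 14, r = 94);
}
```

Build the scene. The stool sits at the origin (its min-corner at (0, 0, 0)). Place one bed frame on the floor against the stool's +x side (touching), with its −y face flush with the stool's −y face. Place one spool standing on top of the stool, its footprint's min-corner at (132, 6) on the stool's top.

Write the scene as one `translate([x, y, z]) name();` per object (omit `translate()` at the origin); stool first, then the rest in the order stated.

stool();
translate([325, 0, 0]) bed_frame();
translate([132, 6, 423]) spool();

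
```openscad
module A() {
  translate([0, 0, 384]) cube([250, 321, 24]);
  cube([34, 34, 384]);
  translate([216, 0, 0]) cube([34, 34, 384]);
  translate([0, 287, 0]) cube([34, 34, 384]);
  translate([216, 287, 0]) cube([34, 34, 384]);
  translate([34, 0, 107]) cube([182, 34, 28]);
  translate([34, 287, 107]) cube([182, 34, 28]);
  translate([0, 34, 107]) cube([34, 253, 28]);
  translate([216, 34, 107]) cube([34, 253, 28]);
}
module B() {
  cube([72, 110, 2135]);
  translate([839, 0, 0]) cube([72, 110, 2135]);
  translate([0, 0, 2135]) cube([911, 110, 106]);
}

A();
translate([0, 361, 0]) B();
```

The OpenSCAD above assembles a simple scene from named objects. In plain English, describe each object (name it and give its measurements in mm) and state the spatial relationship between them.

A is a four-legged stool. The seat is a 250×321×24 mm slab whose top surface is at z = 408 mm; four square legs, each 34×34 mm in cross-section, run from the floor (z = 0) to the underside of the seat, each flush with a corner of the seat. Four stretchers, 34 mm wide and 28 mm tall, connect adjacent legs with their undersides at z = 107 mm, each running between the inner faces of the legs it joins and aligned with the legs' outer faces on the other axis.

B is a rectangular door frame: two vertical jambs of 72×110 mm section, 2135 mm tall, with a clear opening 767 mm wide between their inner faces. A header 106 mm tall and 110 mm deep lies on top of the jambs and spans the full outside width.

The door frame is on the floor beside the stool on its +y side.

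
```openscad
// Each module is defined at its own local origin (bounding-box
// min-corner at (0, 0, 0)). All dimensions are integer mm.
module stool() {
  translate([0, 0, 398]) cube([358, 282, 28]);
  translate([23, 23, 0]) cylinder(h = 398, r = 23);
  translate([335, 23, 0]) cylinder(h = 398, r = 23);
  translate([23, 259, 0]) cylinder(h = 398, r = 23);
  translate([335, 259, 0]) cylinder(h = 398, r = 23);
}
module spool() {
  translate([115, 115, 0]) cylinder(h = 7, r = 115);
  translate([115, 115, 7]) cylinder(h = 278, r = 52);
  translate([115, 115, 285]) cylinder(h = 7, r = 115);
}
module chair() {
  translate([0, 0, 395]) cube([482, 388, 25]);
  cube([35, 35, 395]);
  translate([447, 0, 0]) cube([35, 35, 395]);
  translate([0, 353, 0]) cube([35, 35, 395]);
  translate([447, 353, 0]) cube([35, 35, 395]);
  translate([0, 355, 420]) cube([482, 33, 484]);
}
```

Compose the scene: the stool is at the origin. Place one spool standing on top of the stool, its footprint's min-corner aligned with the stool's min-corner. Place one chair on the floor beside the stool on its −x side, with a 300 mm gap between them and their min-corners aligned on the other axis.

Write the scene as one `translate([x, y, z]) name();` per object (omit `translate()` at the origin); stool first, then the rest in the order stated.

stool();
translate([0, 0, 426]) spool();
translate([-782, 0, 0]) chair();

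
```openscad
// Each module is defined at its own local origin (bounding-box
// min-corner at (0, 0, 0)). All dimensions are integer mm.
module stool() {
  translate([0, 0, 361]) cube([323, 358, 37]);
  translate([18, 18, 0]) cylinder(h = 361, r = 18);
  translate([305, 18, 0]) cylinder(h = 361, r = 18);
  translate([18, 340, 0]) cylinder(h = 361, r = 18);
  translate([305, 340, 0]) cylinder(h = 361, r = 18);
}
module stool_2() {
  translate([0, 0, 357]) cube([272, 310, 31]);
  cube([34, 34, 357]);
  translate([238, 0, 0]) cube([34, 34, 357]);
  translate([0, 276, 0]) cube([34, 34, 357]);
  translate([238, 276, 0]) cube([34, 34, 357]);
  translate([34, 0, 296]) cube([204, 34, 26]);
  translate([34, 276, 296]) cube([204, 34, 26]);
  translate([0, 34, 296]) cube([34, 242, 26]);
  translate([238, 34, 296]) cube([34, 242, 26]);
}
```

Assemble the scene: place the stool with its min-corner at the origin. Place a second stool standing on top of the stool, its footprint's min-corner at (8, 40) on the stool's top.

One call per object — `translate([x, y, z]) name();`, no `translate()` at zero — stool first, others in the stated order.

stool();
translate([8, 40, 398]) stool_2();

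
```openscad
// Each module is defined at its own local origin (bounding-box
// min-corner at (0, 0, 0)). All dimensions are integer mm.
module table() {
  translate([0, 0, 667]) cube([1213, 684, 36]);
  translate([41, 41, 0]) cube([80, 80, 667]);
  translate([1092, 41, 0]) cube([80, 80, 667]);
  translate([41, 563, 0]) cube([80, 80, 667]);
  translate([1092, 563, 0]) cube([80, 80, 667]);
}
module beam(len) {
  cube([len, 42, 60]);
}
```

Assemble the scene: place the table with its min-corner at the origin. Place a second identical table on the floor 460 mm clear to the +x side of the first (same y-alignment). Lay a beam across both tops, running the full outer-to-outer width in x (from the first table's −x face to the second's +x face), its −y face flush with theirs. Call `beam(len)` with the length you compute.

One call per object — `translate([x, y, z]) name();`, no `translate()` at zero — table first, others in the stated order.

table();
translate([1673, 0, 0]) table();
translate([0, 0, 703]) beam(2886);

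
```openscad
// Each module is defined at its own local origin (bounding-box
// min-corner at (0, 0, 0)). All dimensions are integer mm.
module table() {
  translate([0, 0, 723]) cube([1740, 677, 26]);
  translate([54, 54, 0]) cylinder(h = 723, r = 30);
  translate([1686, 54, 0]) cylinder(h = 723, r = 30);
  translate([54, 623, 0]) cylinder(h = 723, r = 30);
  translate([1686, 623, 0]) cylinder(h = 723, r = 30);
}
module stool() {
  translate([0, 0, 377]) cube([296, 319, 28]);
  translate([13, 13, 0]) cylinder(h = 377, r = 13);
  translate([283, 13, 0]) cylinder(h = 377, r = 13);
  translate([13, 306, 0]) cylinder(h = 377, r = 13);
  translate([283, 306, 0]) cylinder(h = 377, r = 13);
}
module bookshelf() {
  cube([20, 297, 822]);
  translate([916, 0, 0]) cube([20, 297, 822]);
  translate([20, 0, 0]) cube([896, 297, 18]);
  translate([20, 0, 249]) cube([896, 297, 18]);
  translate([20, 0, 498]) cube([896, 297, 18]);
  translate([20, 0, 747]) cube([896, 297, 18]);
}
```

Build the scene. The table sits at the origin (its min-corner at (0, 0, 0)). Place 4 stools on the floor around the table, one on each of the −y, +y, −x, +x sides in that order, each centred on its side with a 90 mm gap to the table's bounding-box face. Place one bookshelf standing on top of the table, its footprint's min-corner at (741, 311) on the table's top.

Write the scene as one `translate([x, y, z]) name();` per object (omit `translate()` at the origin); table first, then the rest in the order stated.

table();
translate([722, -409, 0]) stool();
translate([722, 767, 0]) stool();
translate([-386, 179, 0]) stool();
translate([1830, 179, 0]) stool();
translate([741, 311, 749]) bookshelf();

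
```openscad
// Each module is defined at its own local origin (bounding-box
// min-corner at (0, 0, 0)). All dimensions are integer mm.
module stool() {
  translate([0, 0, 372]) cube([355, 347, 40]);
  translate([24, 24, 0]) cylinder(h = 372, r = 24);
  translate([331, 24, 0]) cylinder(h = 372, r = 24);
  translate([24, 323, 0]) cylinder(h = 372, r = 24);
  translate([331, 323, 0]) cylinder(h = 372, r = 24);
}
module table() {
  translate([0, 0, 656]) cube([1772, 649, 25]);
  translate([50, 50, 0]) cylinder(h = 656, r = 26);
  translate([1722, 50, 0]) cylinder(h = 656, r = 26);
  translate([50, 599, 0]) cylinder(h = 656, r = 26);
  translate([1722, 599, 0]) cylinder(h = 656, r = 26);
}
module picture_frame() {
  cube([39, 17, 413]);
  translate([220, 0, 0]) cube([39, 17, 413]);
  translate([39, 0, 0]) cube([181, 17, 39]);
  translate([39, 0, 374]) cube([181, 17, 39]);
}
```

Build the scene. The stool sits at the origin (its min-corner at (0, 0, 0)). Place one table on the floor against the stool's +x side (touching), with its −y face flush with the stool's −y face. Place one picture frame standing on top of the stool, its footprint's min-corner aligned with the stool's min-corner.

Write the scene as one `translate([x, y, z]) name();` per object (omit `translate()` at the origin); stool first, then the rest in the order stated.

stool();
translate([355, 0, 0]) table();
translate([0, 0, 412]) picture_frame();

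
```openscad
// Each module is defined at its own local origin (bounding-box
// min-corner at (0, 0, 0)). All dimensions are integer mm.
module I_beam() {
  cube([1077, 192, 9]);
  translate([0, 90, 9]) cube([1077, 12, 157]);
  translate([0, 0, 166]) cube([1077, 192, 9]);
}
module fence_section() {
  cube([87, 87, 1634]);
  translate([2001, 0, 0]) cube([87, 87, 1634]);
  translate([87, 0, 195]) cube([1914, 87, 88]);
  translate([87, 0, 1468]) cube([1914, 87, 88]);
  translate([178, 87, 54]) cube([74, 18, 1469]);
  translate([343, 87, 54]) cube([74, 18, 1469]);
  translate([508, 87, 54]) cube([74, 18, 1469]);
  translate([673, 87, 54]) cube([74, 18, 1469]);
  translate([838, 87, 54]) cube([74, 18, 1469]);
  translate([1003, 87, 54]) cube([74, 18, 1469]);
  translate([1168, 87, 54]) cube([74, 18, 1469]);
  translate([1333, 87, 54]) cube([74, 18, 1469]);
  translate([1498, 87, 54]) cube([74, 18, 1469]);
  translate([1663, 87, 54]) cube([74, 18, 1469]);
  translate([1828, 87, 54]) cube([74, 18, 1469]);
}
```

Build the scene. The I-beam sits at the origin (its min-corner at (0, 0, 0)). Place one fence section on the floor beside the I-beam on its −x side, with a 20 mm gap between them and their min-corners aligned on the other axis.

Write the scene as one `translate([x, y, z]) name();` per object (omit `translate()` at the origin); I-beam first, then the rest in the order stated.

I_beam();
translate([-2108, 0, 0]) fence_section();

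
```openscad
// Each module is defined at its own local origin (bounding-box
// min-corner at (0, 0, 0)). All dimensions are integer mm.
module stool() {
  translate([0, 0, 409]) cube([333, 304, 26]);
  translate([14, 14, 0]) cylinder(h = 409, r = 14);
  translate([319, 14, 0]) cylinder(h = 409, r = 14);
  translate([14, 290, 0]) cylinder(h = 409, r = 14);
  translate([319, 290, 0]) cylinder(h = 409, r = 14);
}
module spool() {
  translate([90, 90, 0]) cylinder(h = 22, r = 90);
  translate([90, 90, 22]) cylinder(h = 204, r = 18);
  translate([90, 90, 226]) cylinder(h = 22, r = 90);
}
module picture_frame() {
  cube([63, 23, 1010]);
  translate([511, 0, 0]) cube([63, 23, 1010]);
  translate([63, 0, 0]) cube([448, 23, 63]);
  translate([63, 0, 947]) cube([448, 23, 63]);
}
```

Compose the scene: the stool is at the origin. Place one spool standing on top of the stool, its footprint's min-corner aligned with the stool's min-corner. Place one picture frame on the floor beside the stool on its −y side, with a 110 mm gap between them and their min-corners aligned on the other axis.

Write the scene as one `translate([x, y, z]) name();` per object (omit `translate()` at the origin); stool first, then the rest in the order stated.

stool();
translate([0, 0, 435]) spool();
translate([0, -133, 0]) picture_frame();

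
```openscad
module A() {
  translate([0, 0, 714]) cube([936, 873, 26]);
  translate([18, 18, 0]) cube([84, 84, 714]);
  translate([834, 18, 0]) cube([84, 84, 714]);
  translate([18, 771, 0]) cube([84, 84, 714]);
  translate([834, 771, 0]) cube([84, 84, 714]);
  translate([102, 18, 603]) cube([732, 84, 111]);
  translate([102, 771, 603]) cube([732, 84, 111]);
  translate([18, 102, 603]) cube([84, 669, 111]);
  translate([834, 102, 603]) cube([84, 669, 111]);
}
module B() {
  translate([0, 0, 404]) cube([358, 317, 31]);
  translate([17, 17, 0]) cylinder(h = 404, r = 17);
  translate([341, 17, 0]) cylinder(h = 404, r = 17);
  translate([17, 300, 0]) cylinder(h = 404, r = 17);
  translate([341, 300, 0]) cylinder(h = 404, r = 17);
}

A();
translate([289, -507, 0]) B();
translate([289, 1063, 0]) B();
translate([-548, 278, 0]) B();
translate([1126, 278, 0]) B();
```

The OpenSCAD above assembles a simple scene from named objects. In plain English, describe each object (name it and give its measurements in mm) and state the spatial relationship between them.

A is a rectangular dining table. The top is 936×873×26 mm with its upper surface at z = 740 mm. It stands on four 84×84 mm square legs, each inset 18 mm from the nearest pair of top edges, running from the floor to the underside of the top. Four apron rails, 84 mm thick and 111 mm tall, run between adjacent legs with their top edges flush with the underside of the top and their outer faces flush with the legs' outer faces.

B is a simple wooden stool: a rectangular seat 358 mm (x) by 317 mm (y), 31 mm thick, top face at z = 435 mm, on four round legs, each 34 mm in diameter. The legs rest on z = 0, each leg's axis is inset half a diameter from the nearest pair of seat edges (so the leg's bounding box is flush with the corner).

Four stools sit around the table at the −y, +y, −x, +x sides.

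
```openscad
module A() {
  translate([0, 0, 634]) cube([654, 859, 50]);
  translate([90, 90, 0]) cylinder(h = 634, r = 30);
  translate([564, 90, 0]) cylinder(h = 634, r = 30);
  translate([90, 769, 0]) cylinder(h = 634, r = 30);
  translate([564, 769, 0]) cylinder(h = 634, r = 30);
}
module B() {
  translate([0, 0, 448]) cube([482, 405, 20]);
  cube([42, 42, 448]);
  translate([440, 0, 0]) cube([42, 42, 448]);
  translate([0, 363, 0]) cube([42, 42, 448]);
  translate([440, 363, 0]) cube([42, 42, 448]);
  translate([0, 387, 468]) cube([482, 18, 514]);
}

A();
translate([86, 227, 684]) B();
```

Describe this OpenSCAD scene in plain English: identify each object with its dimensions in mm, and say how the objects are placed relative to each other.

A is a table: top 654 mm (x) × 859 mm (y), 50 mm thick, upper face at z = 684 mm, on four round legs of 60 mm diameter, each leg's bounding box inset 60 mm from the nearest pair of top edges, running from z = 0 to the bottom of the top.

B is a chair. The seat is a 482×405×20 mm slab with its top at z = 468 mm, on four 42×42 mm corner legs (flush with the seat edges, standing on z = 0). A flat backrest 18 mm thick, 514 mm tall, spans the full seat width and rises from the seat top along its +y edge, rear face flush with the rear of the seat.

The chair is on top of the table, centred.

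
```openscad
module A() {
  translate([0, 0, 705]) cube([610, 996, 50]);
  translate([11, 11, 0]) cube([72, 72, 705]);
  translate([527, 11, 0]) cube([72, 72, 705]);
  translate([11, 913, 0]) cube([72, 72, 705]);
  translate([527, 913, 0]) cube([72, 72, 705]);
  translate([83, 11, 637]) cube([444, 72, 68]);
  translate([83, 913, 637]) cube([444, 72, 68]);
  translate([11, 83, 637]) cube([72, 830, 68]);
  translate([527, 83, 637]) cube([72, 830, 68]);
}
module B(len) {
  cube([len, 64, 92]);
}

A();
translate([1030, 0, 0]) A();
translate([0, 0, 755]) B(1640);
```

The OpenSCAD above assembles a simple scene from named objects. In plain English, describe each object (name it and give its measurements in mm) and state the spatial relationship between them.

A is a table with a 610×996 mm rectangular top, 50 mm thick, top surface at z = 755 mm, supported by four 72×72 mm square legs, each inset 11 mm from the nearest pair of top edges, running from the floor. Four apron rails, 72 mm thick and 68 mm tall, run between adjacent legs with their top edges flush with the underside of the top and their outer faces flush with the legs' outer faces.

B is a rectangular beam 1640 mm long (x), 64 mm deep (y), 92 mm thick (z).

The beam spans the tops of two tables placed 420 mm apart, resting at z = 755 mm.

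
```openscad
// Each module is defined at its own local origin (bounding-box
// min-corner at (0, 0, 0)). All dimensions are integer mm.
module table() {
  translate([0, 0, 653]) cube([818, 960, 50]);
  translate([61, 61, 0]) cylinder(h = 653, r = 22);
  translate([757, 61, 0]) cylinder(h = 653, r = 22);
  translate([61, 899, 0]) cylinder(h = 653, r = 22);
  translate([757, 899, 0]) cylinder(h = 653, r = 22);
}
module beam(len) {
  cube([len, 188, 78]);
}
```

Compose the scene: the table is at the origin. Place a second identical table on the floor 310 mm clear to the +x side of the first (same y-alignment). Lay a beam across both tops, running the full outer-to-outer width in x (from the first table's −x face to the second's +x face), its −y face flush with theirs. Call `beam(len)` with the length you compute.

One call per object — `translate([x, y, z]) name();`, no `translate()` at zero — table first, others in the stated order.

table();
translate([1128, 0, 0]) table();
translate([0, 0, 703]) beam(1946);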